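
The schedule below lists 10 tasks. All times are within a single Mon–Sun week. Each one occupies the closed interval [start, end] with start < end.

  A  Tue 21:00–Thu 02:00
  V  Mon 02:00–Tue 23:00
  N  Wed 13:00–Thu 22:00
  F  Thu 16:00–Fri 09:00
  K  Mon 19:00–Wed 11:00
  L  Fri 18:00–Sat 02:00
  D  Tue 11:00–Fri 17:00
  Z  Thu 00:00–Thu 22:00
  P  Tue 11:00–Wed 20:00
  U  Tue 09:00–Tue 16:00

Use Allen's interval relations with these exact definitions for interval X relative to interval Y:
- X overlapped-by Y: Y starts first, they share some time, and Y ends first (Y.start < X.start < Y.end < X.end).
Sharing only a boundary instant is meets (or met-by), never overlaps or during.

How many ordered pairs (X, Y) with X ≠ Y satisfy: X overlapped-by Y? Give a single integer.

15

Checking all 90 ordered pairs for relation 'overlapped-by'; matching pairs in alphabetical order:
(A, K): A overlapped-by K ✓
(A, P): A overlapped-by P ✓
(A, V): A overlapped-by V ✓
(D, K): D overlapped-by K ✓
(D, U): D overlapped-by U ✓
(D, V): D overlapped-by V ✓
(F, N): F overlapped-by N ✓
(F, Z): F overlapped-by Z ✓
(K, V): K overlapped-by V ✓
(N, A): N overlapped-by A ✓
(N, P): N overlapped-by P ✓
(P, K): P overlapped-by K ✓
(P, U): P overlapped-by U ✓
(P, V): P overlapped-by V ✓
(Z, A): Z overlapped-by A ✓
Count: 15.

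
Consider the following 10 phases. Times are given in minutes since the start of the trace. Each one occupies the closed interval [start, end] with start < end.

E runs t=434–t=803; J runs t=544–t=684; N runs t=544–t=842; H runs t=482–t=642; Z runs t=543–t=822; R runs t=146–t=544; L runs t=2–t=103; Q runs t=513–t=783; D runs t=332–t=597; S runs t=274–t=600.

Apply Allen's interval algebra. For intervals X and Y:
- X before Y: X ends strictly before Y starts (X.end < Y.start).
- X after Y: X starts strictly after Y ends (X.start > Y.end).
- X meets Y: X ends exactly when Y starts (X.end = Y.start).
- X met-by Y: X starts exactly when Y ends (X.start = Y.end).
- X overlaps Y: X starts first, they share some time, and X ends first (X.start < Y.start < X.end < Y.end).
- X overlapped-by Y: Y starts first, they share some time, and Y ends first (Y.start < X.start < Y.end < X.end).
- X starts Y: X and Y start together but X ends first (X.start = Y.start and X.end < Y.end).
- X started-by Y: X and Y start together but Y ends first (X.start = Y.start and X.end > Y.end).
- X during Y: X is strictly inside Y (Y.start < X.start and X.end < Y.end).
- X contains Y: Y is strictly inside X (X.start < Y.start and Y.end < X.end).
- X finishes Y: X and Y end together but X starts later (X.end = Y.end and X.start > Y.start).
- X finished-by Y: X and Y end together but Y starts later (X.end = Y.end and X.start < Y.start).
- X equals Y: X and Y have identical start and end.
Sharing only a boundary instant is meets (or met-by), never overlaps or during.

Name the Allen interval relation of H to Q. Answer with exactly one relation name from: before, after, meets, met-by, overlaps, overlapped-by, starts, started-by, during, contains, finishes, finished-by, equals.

overlaps

H = [t=482, t=642]; Q = [t=513, t=783].
Compare endpoints: H.start < Q.start, H.start < Q.end, H.end > Q.start, H.end < Q.end.
That pattern is 'overlaps'.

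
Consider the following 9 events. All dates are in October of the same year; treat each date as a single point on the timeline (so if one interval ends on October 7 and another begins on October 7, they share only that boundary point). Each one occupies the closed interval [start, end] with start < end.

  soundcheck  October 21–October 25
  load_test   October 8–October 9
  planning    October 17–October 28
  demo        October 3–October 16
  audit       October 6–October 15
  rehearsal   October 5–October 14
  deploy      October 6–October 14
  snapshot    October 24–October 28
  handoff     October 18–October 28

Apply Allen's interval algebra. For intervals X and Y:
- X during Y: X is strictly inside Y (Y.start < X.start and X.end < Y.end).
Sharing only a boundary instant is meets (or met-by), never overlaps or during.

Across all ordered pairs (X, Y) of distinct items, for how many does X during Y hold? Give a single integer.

Checking all 72 ordered pairs for relation 'during'; matching pairs in alphabetical order:
(audit, demo): audit during demo ✓
(deploy, demo): deploy during demo ✓
(load_test, audit): load_test during audit ✓
(load_test, demo): load_test during demo ✓
(load_test, deploy): load_test during deploy ✓
(load_test, rehearsal): load_test during rehearsal ✓
(rehearsal, demo): rehearsal during demo ✓
(soundcheck, handoff): soundcheck during handoff ✓
(soundcheck, planning): soundcheck during planning ✓
Count: 9.

9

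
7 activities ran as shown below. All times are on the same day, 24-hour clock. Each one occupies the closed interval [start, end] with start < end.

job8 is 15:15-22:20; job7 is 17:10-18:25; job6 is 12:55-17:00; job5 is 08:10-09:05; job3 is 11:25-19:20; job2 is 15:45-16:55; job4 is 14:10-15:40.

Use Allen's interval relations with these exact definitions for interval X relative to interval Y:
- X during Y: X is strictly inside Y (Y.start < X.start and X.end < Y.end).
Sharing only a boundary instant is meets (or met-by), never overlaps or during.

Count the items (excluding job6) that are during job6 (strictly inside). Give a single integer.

Target job6 = [12:55, 17:00].
job2 [15:45, 16:55] → during → counts.
job3 [11:25, 19:20] → contains → no.
job4 [14:10, 15:40] → during → counts.
job5 [08:10, 09:05] → before → no.
job7 [17:10, 18:25] → after → no.
job8 [15:15, 22:20] → overlapped-by → no.
Total: 2.

2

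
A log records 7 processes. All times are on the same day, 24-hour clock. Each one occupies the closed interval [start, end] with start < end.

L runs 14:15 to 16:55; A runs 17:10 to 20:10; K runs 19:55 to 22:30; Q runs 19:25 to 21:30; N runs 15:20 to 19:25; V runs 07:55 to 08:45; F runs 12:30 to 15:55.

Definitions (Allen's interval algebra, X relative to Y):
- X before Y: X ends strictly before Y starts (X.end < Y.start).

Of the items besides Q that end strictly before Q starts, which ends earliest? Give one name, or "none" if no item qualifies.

V

Target Q = [19:25, 21:30].
A [17:10, 20:10] → overlaps → excluded.
F [12:30, 15:55] → before → candidate.
K [19:55, 22:30] → overlapped-by → excluded.
L [14:15, 16:55] → before → candidate.
N [15:20, 19:25] → meets → excluded.
V [07:55, 08:45] → before → candidate.
Among candidates, earliest end is 08:45 → V.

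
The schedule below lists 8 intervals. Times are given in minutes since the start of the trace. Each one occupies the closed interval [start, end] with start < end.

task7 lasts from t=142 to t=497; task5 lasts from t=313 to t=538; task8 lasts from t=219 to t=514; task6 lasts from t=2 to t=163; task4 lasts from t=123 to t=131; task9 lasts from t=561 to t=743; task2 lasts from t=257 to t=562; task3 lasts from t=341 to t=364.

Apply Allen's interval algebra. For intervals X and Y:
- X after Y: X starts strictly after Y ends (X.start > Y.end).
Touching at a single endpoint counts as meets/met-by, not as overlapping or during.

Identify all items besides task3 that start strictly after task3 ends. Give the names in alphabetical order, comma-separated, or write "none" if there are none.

Target task3 = [t=341, t=364].
task2 [t=257, t=562] → contains → no.
task4 [t=123, t=131] → before → no.
task5 [t=313, t=538] → contains → no.
task6 [t=2, t=163] → before → no.
task7 [t=142, t=497] → contains → no.
task8 [t=219, t=514] → contains → no.
task9 [t=561, t=743] → after → yes.
Result: task9.

task9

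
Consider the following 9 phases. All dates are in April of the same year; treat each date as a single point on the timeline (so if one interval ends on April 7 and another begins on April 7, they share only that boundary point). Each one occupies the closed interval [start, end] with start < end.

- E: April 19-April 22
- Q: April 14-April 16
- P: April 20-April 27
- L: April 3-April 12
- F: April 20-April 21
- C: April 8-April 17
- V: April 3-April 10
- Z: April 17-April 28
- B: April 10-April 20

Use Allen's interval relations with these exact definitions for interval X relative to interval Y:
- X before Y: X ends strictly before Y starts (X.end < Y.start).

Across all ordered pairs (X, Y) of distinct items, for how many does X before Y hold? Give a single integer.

17

Checking all 72 ordered pairs for relation 'before'; matching pairs in alphabetical order:
(C, E): C before E ✓
(C, F): C before F ✓
(C, P): C before P ✓
(L, E): L before E ✓
(L, F): L before F ✓
(L, P): L before P ✓
(L, Q): L before Q ✓
(L, Z): L before Z ✓
(Q, E): Q before E ✓
(Q, F): Q before F ✓
(Q, P): Q before P ✓
(Q, Z): Q before Z ✓
(V, E): V before E ✓
(V, F): V before F ✓
(V, P): V before P ✓
(V, Q): V before Q ✓
(V, Z): V before Z ✓
Count: 17.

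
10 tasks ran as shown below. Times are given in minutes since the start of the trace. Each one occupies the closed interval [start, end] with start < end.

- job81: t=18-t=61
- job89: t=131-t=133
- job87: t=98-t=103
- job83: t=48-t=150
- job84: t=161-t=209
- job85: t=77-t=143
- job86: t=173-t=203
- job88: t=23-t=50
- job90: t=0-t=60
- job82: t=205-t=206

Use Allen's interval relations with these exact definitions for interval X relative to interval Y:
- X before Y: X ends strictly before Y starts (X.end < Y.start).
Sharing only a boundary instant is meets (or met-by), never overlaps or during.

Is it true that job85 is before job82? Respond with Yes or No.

Yes

job85 = [t=77, t=143], job82 = [t=205, t=206].
Actual relation of job85 to job82: before.
Asked whether 'before' holds → Yes.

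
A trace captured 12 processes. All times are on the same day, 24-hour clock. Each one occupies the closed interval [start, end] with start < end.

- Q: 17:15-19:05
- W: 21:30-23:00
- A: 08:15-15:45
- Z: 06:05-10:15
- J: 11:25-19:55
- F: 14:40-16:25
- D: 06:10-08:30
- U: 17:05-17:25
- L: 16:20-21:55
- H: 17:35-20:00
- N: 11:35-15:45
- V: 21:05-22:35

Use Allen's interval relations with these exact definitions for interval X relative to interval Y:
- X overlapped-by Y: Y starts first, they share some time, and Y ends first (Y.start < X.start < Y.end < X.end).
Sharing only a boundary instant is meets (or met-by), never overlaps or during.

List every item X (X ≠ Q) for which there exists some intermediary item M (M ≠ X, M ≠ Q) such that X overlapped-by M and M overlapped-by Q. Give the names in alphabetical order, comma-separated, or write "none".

Target Q = [17:15, 19:05].
Intermediaries M with M overlapped-by Q: H.
Via H — items with X overlapped-by H: none.
Union: none.

none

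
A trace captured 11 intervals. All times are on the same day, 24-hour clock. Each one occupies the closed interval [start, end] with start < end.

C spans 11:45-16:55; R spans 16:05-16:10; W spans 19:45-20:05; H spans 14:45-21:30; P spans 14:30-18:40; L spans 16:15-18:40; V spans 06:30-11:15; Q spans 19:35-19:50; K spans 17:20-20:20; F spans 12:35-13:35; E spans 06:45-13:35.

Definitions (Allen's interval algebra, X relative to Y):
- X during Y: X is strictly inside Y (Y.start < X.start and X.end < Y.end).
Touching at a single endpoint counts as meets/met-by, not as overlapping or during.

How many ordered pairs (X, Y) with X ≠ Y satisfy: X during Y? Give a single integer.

10

Checking all 110 ordered pairs for relation 'during'; matching pairs in alphabetical order:
(F, C): F during C ✓
(K, H): K during H ✓
(L, H): L during H ✓
(Q, H): Q during H ✓
(Q, K): Q during K ✓
(R, C): R during C ✓
(R, H): R during H ✓
(R, P): R during P ✓
(W, H): W during H ✓
(W, K): W during K ✓
Count: 10.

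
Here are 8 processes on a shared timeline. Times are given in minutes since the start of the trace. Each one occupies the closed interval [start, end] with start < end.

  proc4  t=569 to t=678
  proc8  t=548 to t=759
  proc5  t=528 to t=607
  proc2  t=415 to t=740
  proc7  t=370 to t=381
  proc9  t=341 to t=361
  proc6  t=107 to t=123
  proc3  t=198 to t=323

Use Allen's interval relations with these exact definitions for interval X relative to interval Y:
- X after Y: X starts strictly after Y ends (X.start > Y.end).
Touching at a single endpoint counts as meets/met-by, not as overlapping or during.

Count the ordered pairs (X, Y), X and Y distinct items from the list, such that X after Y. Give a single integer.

Checking all 56 ordered pairs for relation 'after'; matching pairs in alphabetical order:
(proc2, proc3): proc2 after proc3 ✓
(proc2, proc6): proc2 after proc6 ✓
(proc2, proc7): proc2 after proc7 ✓
(proc2, proc9): proc2 after proc9 ✓
(proc3, proc6): proc3 after proc6 ✓
(proc4, proc3): proc4 after proc3 ✓
(proc4, proc6): proc4 after proc6 ✓
(proc4, proc7): proc4 after proc7 ✓
(proc4, proc9): proc4 after proc9 ✓
(proc5, proc3): proc5 after proc3 ✓
(proc5, proc6): proc5 after proc6 ✓
(proc5, proc7): proc5 after proc7 ✓
(proc5, proc9): proc5 after proc9 ✓
(proc7, proc3): proc7 after proc3 ✓
(proc7, proc6): proc7 after proc6 ✓
(proc7, proc9): proc7 after proc9 ✓
(proc8, proc3): proc8 after proc3 ✓
(proc8, proc6): proc8 after proc6 ✓
(proc8, proc7): proc8 after proc7 ✓
(proc8, proc9): proc8 after proc9 ✓
(proc9, proc3): proc9 after proc3 ✓
(proc9, proc6): proc9 after proc6 ✓
Count: 22.

22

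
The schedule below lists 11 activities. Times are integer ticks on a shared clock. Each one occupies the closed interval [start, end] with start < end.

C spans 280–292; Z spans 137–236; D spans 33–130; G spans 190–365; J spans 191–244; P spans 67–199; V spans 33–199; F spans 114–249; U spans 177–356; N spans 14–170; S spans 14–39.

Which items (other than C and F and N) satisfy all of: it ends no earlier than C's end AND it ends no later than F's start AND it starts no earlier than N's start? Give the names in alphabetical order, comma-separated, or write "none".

Conditions: its end is no earlier than C's end (X.end >= 292) AND its end is no later than F's start (X.end <= 114) AND its start is no earlier than N's start (X.start >= 14).
D: end 130 >= 292? ✗; end 130 <= 114? ✗; start 33 >= 14? ✓ → no.
G: end 365 >= 292? ✓; end 365 <= 114? ✗; start 190 >= 14? ✓ → no.
J: end 244 >= 292? ✗; end 244 <= 114? ✗; start 191 >= 14? ✓ → no.
P: end 199 >= 292? ✗; end 199 <= 114? ✗; start 67 >= 14? ✓ → no.
S: end 39 >= 292? ✗; end 39 <= 114? ✓; start 14 >= 14? ✓ → no.
U: end 356 >= 292? ✓; end 356 <= 114? ✗; start 177 >= 14? ✓ → no.
V: end 199 >= 292? ✗; end 199 <= 114? ✗; start 33 >= 14? ✓ → no.
Z: end 236 >= 292? ✗; end 236 <= 114? ✗; start 137 >= 14? ✓ → no.
Result: none.

none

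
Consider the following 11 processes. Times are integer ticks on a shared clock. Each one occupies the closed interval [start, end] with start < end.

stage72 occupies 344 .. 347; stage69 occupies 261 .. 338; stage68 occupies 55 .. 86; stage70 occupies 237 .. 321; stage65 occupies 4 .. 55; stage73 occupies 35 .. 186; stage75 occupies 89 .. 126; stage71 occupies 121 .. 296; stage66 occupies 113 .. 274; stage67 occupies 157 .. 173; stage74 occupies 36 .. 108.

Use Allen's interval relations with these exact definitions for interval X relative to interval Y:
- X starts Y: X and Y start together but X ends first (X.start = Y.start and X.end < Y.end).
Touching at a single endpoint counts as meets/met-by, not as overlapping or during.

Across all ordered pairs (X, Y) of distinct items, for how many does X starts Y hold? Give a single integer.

Checking all 110 ordered pairs for relation 'starts'; matching pairs in alphabetical order:
No pair satisfies it.
Count: 0.

0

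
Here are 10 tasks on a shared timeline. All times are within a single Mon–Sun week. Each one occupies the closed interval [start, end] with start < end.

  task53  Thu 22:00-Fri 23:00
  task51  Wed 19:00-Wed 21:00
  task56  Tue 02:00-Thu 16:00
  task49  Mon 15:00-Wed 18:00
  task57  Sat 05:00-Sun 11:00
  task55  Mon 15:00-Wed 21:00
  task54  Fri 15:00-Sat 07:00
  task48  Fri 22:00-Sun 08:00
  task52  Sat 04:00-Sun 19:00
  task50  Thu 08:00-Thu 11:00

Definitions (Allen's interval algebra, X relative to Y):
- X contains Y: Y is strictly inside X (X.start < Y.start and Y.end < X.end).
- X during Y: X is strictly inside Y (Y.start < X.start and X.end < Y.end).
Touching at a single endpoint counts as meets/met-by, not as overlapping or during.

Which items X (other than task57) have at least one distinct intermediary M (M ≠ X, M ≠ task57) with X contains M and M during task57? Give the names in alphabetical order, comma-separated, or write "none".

Target task57 = [Sat 05:00, Sun 11:00].
Intermediaries M with M during task57: none.
Union: none.

none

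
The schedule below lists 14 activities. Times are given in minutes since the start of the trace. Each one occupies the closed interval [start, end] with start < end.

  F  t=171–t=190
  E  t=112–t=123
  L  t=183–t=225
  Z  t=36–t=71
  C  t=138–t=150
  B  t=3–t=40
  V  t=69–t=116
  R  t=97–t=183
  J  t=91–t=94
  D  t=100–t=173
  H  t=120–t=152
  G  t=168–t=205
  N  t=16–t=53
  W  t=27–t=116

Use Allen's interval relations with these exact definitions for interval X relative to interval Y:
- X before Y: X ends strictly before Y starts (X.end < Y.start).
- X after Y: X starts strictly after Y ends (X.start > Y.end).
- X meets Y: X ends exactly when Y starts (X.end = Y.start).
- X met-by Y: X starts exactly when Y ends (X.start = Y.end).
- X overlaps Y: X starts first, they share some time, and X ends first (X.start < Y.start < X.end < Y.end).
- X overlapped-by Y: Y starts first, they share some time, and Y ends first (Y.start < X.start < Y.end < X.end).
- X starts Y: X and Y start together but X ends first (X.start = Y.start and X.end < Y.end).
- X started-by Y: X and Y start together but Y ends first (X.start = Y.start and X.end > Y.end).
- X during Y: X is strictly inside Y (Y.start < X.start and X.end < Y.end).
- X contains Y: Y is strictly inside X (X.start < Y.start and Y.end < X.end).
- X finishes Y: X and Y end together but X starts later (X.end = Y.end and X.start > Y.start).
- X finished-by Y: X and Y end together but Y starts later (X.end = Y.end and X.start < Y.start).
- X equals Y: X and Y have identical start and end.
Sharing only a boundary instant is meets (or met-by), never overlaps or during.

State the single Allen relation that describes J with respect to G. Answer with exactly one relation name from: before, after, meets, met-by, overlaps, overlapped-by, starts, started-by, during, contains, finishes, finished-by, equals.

J = [t=91, t=94]; G = [t=168, t=205].
Compare endpoints: J.start < G.start, J.start < G.end, J.end < G.start, J.end < G.end.
That pattern is 'before'.

before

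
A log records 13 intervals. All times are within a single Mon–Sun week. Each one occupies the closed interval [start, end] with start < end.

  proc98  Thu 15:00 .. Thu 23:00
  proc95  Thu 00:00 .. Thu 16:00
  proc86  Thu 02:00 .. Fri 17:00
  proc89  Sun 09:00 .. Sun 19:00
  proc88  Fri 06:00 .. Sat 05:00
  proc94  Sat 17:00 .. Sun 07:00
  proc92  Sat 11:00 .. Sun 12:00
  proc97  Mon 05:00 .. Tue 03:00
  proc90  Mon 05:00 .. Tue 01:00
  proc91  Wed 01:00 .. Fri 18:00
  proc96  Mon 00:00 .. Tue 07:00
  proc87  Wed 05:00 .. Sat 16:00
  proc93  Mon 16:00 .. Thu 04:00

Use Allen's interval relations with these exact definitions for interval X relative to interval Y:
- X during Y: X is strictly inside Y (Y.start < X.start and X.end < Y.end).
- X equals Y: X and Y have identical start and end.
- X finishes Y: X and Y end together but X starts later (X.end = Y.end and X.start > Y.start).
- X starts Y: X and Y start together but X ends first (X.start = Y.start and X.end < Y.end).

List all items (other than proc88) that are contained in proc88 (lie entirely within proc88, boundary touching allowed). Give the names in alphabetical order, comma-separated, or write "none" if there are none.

Target proc88 = [Fri 06:00, Sat 05:00].
proc86 [Thu 02:00, Fri 17:00] → overlaps → no.
proc87 [Wed 05:00, Sat 16:00] → contains → no.
proc89 [Sun 09:00, Sun 19:00] → after → no.
proc90 [Mon 05:00, Tue 01:00] → before → no.
proc91 [Wed 01:00, Fri 18:00] → overlaps → no.
proc92 [Sat 11:00, Sun 12:00] → after → no.
proc93 [Mon 16:00, Thu 04:00] → before → no.
proc94 [Sat 17:00, Sun 07:00] → after → no.
proc95 [Thu 00:00, Thu 16:00] → before → no.
proc96 [Mon 00:00, Tue 07:00] → before → no.
proc97 [Mon 05:00, Tue 03:00] → before → no.
proc98 [Thu 15:00, Thu 23:00] → before → no.
Result: none.

none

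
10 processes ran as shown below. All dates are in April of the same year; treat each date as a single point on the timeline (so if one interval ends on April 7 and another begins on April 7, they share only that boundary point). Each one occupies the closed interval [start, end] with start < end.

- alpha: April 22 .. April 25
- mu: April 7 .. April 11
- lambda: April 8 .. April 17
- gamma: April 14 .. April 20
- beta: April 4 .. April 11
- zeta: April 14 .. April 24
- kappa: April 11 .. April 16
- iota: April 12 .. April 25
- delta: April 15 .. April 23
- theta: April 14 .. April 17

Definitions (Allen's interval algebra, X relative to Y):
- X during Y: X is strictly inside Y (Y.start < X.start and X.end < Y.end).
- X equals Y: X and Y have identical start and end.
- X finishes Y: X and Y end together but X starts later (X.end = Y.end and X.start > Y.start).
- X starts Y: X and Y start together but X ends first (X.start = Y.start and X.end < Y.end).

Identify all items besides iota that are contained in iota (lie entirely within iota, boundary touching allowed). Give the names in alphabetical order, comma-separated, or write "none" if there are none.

alpha, delta, gamma, theta, zeta

Target iota = [April 12, April 25].
alpha [April 22, April 25] → finishes → yes.
beta [April 4, April 11] → before → no.
delta [April 15, April 23] → during → yes.
gamma [April 14, April 20] → during → yes.
kappa [April 11, April 16] → overlaps → no.
lambda [April 8, April 17] → overlaps → no.
mu [April 7, April 11] → before → no.
theta [April 14, April 17] → during → yes.
zeta [April 14, April 24] → during → yes.
Result: alpha, delta, gamma, theta, zeta.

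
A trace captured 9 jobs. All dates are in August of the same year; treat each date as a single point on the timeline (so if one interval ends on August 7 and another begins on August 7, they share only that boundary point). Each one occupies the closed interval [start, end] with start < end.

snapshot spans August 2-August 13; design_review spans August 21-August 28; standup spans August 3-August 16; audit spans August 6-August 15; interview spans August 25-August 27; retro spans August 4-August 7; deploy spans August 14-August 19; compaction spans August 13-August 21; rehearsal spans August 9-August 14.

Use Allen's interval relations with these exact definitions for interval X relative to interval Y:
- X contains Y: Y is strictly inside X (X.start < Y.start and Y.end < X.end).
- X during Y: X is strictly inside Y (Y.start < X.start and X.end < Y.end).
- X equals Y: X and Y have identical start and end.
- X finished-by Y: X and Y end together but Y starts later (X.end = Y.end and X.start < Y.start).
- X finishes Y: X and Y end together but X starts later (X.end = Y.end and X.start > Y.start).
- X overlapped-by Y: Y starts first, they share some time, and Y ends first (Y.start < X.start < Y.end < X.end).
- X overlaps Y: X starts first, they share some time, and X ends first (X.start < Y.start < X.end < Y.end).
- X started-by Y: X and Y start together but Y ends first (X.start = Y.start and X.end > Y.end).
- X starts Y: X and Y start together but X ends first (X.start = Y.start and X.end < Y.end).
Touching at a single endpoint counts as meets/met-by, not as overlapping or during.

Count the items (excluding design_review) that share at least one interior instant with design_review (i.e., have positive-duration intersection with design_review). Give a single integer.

Target design_review = [August 21, August 28].
audit [August 6, August 15] → before → no.
compaction [August 13, August 21] → meets → no.
deploy [August 14, August 19] → before → no.
interview [August 25, August 27] → during → counts.
rehearsal [August 9, August 14] → before → no.
retro [August 4, August 7] → before → no.
snapshot [August 2, August 13] → before → no.
standup [August 3, August 16] → before → no.
Total: 1.

1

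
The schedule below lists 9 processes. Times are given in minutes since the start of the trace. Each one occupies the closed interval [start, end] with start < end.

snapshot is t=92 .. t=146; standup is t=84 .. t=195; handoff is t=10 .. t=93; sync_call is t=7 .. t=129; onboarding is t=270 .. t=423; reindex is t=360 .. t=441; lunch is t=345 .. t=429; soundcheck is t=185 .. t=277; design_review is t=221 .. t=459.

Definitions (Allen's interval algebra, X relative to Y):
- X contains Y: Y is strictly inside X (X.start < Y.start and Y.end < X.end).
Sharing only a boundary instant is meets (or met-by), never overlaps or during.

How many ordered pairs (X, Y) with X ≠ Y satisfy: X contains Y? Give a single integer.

5

Checking all 72 ordered pairs for relation 'contains'; matching pairs in alphabetical order:
(design_review, lunch): design_review contains lunch ✓
(design_review, onboarding): design_review contains onboarding ✓
(design_review, reindex): design_review contains reindex ✓
(standup, snapshot): standup contains snapshot ✓
(sync_call, handoff): sync_call contains handoff ✓
Count: 5.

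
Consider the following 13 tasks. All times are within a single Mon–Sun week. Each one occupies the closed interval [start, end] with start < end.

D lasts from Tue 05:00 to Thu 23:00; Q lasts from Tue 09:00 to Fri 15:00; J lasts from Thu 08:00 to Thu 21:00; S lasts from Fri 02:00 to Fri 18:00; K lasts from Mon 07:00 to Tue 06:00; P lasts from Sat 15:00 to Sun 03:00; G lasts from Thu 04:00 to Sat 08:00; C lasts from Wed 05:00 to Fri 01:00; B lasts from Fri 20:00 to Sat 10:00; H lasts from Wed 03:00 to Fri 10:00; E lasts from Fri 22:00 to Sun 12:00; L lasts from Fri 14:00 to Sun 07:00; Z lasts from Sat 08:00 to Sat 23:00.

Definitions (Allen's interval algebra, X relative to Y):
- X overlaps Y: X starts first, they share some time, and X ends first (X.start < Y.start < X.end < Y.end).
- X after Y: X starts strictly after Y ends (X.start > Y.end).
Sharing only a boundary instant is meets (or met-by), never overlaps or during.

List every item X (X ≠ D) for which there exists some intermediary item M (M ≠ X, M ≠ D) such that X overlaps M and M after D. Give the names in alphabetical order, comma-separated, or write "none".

Target D = [Tue 05:00, Thu 23:00].
Intermediaries M with M after D: B, E, L, P, S, Z.
Via B — items with X overlaps B: G.
Via E — items with X overlaps E: B, G, L.
Via L — items with X overlaps L: G, Q, S.
Via P — items with X overlaps P: Z.
Via S — items with X overlaps S: H, Q.
Via Z — items with X overlaps Z: B.
Union: B, G, H, L, Q, S, Z.

B, G, H, L, Q, S, Z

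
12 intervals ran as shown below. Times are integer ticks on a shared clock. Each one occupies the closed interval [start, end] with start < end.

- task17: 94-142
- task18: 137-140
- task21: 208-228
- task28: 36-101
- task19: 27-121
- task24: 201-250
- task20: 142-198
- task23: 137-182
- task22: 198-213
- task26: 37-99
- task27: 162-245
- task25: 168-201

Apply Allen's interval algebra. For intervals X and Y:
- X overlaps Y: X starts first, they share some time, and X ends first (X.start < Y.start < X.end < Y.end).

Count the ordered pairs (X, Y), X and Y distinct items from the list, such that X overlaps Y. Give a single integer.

Checking all 132 ordered pairs for relation 'overlaps'; matching pairs in alphabetical order:
(task17, task23): task17 overlaps task23 ✓
(task19, task17): task19 overlaps task17 ✓
(task20, task25): task20 overlaps task25 ✓
(task20, task27): task20 overlaps task27 ✓
(task22, task21): task22 overlaps task21 ✓
(task22, task24): task22 overlaps task24 ✓
(task23, task20): task23 overlaps task20 ✓
(task23, task25): task23 overlaps task25 ✓
(task23, task27): task23 overlaps task27 ✓
(task25, task22): task25 overlaps task22 ✓
(task26, task17): task26 overlaps task17 ✓
(task27, task24): task27 overlaps task24 ✓
(task28, task17): task28 overlaps task17 ✓
Count: 13.

13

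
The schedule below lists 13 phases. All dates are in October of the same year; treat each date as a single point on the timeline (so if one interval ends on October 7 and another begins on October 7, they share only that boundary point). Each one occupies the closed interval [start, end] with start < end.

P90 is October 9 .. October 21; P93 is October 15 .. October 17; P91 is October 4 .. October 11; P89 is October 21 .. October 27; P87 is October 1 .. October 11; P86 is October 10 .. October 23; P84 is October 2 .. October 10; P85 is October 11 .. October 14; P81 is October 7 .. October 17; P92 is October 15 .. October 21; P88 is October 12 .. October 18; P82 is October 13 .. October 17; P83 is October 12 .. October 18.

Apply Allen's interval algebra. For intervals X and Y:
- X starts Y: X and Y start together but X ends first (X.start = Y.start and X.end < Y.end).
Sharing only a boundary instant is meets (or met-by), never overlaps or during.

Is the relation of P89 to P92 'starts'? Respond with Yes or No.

P89 = [October 21, October 27], P92 = [October 15, October 21].
Actual relation of P89 to P92: met-by.
Asked whether 'starts' holds → No.

No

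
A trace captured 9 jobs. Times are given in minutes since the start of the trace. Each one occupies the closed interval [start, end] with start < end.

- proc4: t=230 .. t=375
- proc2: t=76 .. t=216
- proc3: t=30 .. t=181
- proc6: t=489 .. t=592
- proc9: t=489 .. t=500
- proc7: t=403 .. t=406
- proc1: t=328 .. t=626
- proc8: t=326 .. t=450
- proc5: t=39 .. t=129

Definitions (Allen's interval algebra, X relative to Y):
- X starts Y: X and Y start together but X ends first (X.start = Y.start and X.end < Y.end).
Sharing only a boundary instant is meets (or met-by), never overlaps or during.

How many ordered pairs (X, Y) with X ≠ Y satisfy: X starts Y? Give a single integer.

1

Checking all 72 ordered pairs for relation 'starts'; matching pairs in alphabetical order:
(proc9, proc6): proc9 starts proc6 ✓
Count: 1.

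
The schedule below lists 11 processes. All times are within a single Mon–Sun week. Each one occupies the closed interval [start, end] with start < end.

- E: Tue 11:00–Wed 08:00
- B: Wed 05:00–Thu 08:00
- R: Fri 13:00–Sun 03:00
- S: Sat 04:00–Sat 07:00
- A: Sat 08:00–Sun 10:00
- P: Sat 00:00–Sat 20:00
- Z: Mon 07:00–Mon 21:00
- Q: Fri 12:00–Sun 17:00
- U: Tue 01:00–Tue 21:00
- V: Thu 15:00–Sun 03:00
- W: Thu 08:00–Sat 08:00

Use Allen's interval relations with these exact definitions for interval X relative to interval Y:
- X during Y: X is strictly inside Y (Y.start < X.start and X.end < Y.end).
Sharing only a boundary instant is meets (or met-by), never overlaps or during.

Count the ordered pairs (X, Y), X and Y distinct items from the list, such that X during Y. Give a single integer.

10

Checking all 110 ordered pairs for relation 'during'; matching pairs in alphabetical order:
(A, Q): A during Q ✓
(P, Q): P during Q ✓
(P, R): P during R ✓
(P, V): P during V ✓
(R, Q): R during Q ✓
(S, P): S during P ✓
(S, Q): S during Q ✓
(S, R): S during R ✓
(S, V): S during V ✓
(S, W): S during W ✓
Count: 10.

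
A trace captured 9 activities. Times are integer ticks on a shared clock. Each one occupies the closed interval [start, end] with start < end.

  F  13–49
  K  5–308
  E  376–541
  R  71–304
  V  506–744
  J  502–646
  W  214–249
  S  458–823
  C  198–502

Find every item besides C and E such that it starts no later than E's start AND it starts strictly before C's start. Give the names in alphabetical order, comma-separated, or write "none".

Conditions: its start is no later than E's start (X.start <= 376) AND its start is strictly before C's start (X.start < 198).
F: start 13 <= 376? ✓; start 13 < 198? ✓ → yes.
J: start 502 <= 376? ✗; start 502 < 198? ✗ → no.
K: start 5 <= 376? ✓; start 5 < 198? ✓ → yes.
R: start 71 <= 376? ✓; start 71 < 198? ✓ → yes.
S: start 458 <= 376? ✗; start 458 < 198? ✗ → no.
V: start 506 <= 376? ✗; start 506 < 198? ✗ → no.
W: start 214 <= 376? ✓; start 214 < 198? ✗ → no.
Result: F, K, R.

F, K, R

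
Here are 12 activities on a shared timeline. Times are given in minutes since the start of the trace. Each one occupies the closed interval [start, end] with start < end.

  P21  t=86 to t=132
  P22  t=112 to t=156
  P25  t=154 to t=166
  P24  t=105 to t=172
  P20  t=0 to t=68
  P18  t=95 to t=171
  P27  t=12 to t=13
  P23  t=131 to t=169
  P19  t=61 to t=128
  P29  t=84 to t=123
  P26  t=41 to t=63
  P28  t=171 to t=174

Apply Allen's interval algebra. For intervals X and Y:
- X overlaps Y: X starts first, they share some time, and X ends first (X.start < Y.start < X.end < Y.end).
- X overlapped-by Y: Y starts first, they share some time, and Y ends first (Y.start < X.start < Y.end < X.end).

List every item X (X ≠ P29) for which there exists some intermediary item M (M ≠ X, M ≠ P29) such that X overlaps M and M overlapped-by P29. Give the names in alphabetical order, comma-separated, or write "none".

Target P29 = [t=84, t=123].
Intermediaries M with M overlapped-by P29: P18, P21, P22, P24.
Via P18 — items with X overlaps P18: P19, P21.
Via P21 — items with X overlaps P21: P19.
Via P22 — items with X overlaps P22: P19, P21.
Via P24 — items with X overlaps P24: P18, P19, P21.
Union: P18, P19, P21.

P18, P19, P21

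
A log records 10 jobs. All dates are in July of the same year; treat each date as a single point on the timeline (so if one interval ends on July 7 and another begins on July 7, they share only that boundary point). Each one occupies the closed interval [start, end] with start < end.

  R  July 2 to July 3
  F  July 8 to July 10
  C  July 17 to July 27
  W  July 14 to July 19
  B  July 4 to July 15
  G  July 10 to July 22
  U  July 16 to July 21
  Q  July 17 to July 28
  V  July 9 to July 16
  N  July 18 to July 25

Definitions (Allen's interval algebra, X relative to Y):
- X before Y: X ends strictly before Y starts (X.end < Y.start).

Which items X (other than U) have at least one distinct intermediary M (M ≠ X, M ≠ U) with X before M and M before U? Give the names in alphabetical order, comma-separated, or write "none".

Target U = [July 16, July 21].
Intermediaries M with M before U: B, F, R.
Via B — items with X before B: R.
Via F — items with X before F: R.
Via R — items with X before R: none.
Union: R.

R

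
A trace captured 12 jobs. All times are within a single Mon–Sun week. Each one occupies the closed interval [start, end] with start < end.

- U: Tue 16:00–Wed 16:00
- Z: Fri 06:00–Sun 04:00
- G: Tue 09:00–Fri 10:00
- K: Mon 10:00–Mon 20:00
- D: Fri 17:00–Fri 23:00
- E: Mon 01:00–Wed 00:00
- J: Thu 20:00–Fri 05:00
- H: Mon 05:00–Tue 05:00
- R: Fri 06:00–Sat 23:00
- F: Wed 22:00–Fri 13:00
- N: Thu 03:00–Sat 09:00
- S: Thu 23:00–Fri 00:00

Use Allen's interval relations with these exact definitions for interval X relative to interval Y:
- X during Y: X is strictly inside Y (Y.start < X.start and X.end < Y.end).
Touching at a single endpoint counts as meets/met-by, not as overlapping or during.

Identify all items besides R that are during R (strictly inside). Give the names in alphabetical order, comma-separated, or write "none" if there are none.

Target R = [Fri 06:00, Sat 23:00].
D [Fri 17:00, Fri 23:00] → during → yes.
E [Mon 01:00, Wed 00:00] → before → no.
F [Wed 22:00, Fri 13:00] → overlaps → no.
G [Tue 09:00, Fri 10:00] → overlaps → no.
H [Mon 05:00, Tue 05:00] → before → no.
J [Thu 20:00, Fri 05:00] → before → no.
K [Mon 10:00, Mon 20:00] → before → no.
N [Thu 03:00, Sat 09:00] → overlaps → no.
S [Thu 23:00, Fri 00:00] → before → no.
U [Tue 16:00, Wed 16:00] → before → no.
Z [Fri 06:00, Sun 04:00] → started-by → no.
Result: D.

D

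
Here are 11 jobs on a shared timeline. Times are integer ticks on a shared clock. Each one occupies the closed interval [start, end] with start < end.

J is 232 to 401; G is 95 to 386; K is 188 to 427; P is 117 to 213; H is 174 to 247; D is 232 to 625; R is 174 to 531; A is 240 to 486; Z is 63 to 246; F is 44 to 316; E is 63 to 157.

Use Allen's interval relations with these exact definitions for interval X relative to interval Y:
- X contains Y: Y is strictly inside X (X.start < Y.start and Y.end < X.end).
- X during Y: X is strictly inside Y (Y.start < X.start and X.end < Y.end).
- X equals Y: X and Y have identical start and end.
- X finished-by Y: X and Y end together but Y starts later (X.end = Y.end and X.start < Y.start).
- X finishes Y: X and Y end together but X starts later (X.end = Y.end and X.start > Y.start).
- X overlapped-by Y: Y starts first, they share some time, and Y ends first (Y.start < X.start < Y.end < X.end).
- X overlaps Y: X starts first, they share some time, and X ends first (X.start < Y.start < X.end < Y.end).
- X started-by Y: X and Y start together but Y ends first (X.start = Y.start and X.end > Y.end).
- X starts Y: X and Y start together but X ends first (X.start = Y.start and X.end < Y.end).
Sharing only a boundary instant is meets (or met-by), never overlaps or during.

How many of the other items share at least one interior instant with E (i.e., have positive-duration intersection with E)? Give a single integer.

4

Target E = [63, 157].
A [240, 486] → after → no.
D [232, 625] → after → no.
F [44, 316] → contains → counts.
G [95, 386] → overlapped-by → counts.
H [174, 247] → after → no.
J [232, 401] → after → no.
K [188, 427] → after → no.
P [117, 213] → overlapped-by → counts.
R [174, 531] → after → no.
Z [63, 246] → started-by → counts.
Total: 4.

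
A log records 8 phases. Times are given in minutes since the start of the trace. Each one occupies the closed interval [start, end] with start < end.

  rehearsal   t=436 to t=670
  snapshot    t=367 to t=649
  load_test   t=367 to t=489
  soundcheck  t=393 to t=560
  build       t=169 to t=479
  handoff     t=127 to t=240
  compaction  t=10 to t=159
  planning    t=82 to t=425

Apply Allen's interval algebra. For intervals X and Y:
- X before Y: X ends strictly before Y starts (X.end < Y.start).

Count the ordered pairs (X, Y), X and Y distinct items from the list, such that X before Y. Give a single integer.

Checking all 56 ordered pairs for relation 'before'; matching pairs in alphabetical order:
(compaction, build): compaction before build ✓
(compaction, load_test): compaction before load_test ✓
(compaction, rehearsal): compaction before rehearsal ✓
(compaction, snapshot): compaction before snapshot ✓
(compaction, soundcheck): compaction before soundcheck ✓
(handoff, load_test): handoff before load_test ✓
(handoff, rehearsal): handoff before rehearsal ✓
(handoff, snapshot): handoff before snapshot ✓
(handoff, soundcheck): handoff before soundcheck ✓
(planning, rehearsal): planning before rehearsal ✓
Count: 10.

10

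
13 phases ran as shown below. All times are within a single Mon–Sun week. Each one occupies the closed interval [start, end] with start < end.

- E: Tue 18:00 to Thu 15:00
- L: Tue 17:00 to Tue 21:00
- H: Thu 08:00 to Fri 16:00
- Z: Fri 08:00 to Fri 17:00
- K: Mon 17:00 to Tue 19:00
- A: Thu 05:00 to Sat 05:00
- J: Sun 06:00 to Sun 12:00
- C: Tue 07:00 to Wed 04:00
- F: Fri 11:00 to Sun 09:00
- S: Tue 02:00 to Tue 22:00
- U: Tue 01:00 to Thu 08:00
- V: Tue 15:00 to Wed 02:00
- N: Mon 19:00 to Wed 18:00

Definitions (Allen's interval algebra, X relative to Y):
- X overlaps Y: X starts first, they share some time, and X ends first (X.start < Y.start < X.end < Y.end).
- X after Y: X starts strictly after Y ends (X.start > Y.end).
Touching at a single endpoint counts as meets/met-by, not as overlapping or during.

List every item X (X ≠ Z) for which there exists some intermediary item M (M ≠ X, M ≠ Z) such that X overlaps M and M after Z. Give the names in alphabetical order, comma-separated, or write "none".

Target Z = [Fri 08:00, Fri 17:00].
Intermediaries M with M after Z: J.
Via J — items with X overlaps J: F.
Union: F.

F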